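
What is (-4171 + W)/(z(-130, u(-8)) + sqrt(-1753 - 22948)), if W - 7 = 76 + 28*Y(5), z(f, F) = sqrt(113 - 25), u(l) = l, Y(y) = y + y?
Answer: -3808/(2*sqrt(22) + I*sqrt(24701)) ≈ -1.4411 + 24.143*I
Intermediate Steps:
Y(y) = 2*y
z(f, F) = 2*sqrt(22) (z(f, F) = sqrt(88) = 2*sqrt(22))
W = 363 (W = 7 + (76 + 28*(2*5)) = 7 + (76 + 28*10) = 7 + (76 + 280) = 7 + 356 = 363)
(-4171 + W)/(z(-130, u(-8)) + sqrt(-1753 - 22948)) = (-4171 + 363)/(2*sqrt(22) + sqrt(-1753 - 22948)) = -3808/(2*sqrt(22) + sqrt(-24701)) = -3808/(2*sqrt(22) + I*sqrt(24701))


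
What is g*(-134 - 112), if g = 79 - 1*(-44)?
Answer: -30258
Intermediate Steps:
g = 123 (g = 79 + 44 = 123)
g*(-134 - 112) = 123*(-134 - 112) = 123*(-246) = -30258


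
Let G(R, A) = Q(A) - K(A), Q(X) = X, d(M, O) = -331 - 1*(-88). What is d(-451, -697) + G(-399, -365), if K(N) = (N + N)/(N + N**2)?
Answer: -110655/182 ≈ -607.99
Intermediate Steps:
d(M, O) = -243 (d(M, O) = -331 + 88 = -243)
K(N) = 2*N/(N + N**2) (K(N) = (2*N)/(N + N**2) = 2*N/(N + N**2))
G(R, A) = A - 2/(1 + A)
d(-451, -697) + G(-399, -365) = -243 + (-2 - 365*(1 - 365))/(1 - 365) = -243 + (-2 - 365*(-364))/(-364) = -243 - (-2 + 132860)/364 = -243 - 1/364*132858 = -243 - 66429/182 = -110655/182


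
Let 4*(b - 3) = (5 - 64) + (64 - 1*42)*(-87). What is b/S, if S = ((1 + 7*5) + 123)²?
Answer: -37/1908 ≈ -0.019392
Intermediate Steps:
S = 25281 (S = ((1 + 35) + 123)² = (36 + 123)² = 159² = 25281)
b = -1961/4 (b = 3 + ((5 - 64) + (64 - 1*42)*(-87))/4 = 3 + (-59 + (64 - 42)*(-87))/4 = 3 + (-59 + 22*(-87))/4 = 3 + (-59 - 1914)/4 = 3 + (¼)*(-1973) = 3 - 1973/4 = -1961/4 ≈ -490.25)
b/S = -1961/4/25281 = -1961/4*1/25281 = -37/1908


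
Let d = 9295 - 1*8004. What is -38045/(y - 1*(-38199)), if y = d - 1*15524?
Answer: -38045/23966 ≈ -1.5875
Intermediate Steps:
d = 1291 (d = 9295 - 8004 = 1291)
y = -14233 (y = 1291 - 1*15524 = 1291 - 15524 = -14233)
-38045/(y - 1*(-38199)) = -38045/(-14233 - 1*(-38199)) = -38045/(-14233 + 38199) = -38045/23966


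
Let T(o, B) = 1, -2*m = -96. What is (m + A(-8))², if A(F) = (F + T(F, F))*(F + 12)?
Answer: 400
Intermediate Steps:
m = 48 (m = -½*(-96) = 48)
A(F) = (1 + F)*(12 + F) (A(F) = (F + 1)*(F + 12) = (1 + F)*(12 + F))
(m + A(-8))² = (48 + (12 + (-8)² + 13*(-8)))² = (48 + (12 + 64 - 104))² = (48 - 28)² = 20² = 400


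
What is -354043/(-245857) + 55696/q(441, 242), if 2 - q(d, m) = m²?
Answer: 74895901/153168911 ≈ 0.48898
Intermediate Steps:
q(d, m) = 2 - m²
-354043/(-245857) + 55696/q(441, 242) = -354043/(-245857) + 55696/(2 - 1*242²) = -354043*(-1/245857) + 55696/(2 - 1*58564) = 354043/245857 + 55696/(2 - 58564) = 354043/245857 + 55696/(-58562) = 354043/245857 + 55696*(-1/58562) = 354043/245857 - 27848/29281 = 74895901/153168911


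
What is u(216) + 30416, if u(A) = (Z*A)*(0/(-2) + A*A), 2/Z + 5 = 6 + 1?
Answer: 10108112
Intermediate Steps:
Z = 1 (Z = 2/(-5 + (6 + 1)) = 2/(-5 + 7) = 2/2 = 2*(½) = 1)
u(A) = A³ (u(A) = (1*A)*(0/(-2) + A*A) = A*(0*(-½) + A²) = A*(0 + A²) = A*A² = A³)
u(216) + 30416 = 216³ + 30416 = 10077696 + 30416 = 10108112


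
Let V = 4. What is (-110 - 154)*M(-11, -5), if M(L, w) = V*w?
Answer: 5280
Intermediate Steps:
M(L, w) = 4*w
(-110 - 154)*M(-11, -5) = (-110 - 154)*(4*(-5)) = -264*(-20) = 5280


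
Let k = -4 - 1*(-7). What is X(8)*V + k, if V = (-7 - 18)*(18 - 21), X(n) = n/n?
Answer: 78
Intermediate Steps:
k = 3 (k = -4 + 7 = 3)
X(n) = 1
V = 75 (V = -25*(-3) = 75)
X(8)*V + k = 1*75 + 3 = 75 + 3 = 78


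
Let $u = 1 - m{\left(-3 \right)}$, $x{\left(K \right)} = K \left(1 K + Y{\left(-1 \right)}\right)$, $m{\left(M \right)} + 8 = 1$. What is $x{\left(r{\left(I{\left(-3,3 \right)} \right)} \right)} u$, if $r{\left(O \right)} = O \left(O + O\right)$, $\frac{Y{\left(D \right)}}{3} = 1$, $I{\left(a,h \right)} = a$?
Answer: $3024$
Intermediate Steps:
$m{\left(M \right)} = -7$ ($m{\left(M \right)} = -8 + 1 = -7$)
$Y{\left(D \right)} = 3$ ($Y{\left(D \right)} = 3 \cdot 1 = 3$)
$r{\left(O \right)} = 2 O^{2}$ ($r{\left(O \right)} = O 2 O = 2 O^{2}$)
$x{\left(K \right)} = K \left(3 + K\right)$ ($x{\left(K \right)} = K \left(1 K + 3\right) = K \left(K + 3\right) = K \left(3 + K\right)$)
$u = 8$ ($u = 1 - -7 = 1 + 7 = 8$)
$x{\left(r{\left(I{\left(-3,3 \right)} \right)} \right)} u = 2 \left(-3\right)^{2} \left(3 + 2 \left(-3\right)^{2}\right) 8 = 2 \cdot 9 \left(3 + 2 \cdot 9\right) 8 = 18 \left(3 + 18\right) 8 = 18 \cdot 21 \cdot 8 = 378 \cdot 8 = 3024$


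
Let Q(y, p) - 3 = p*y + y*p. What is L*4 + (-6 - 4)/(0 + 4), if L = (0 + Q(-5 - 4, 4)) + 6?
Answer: -509/2 ≈ -254.50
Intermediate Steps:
Q(y, p) = 3 + 2*p*y (Q(y, p) = 3 + (p*y + y*p) = 3 + (p*y + p*y) = 3 + 2*p*y)
L = -63 (L = (0 + (3 + 2*4*(-5 - 4))) + 6 = (0 + (3 + 2*4*(-9))) + 6 = (0 + (3 - 72)) + 6 = (0 - 69) + 6 = -69 + 6 = -63)
L*4 + (-6 - 4)/(0 + 4) = -63*4 + (-6 - 4)/(0 + 4) = -252 - 10/4 = -252 - 10*¼ = -252 - 5/2 = -509/2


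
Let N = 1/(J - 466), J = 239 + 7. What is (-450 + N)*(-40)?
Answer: 198002/11 ≈ 18000.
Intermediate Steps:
J = 246
N = -1/220 (N = 1/(246 - 466) = 1/(-220) = -1/220 ≈ -0.0045455)
(-450 + N)*(-40) = (-450 - 1/220)*(-40) = -99001/220*(-40) = 198002/11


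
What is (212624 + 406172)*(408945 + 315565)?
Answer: 448323889960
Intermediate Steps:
(212624 + 406172)*(408945 + 315565) = 618796*724510 = 448323889960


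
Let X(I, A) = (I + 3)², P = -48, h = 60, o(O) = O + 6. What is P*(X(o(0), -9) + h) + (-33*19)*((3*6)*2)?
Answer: -29340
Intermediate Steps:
o(O) = 6 + O
X(I, A) = (3 + I)²
P*(X(o(0), -9) + h) + (-33*19)*((3*6)*2) = -48*((3 + (6 + 0))² + 60) + (-33*19)*((3*6)*2) = -48*((3 + 6)² + 60) - 11286*2 = -48*(9² + 60) - 627*36 = -48*(81 + 60) - 22572 = -48*141 - 22572 = -6768 - 22572 = -29340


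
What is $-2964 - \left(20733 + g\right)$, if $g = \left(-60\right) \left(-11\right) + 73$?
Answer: $-24430$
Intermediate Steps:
$g = 733$ ($g = 660 + 73 = 733$)
$-2964 - \left(20733 + g\right) = -2964 - 21466 = -24430$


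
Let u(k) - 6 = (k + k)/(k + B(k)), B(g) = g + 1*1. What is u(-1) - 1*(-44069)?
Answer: 44077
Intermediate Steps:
B(g) = 1 + g (B(g) = g + 1 = 1 + g)
u(k) = 6 + 2*k/(1 + 2*k) (u(k) = 6 + (k + k)/(k + (1 + k)) = 6 + (2*k)/(1 + 2*k) = 6 + 2*k/(1 + 2*k))
u(-1) - 1*(-44069) = 2*(3 + 7*(-1))/(1 + 2*(-1)) - 1*(-44069) = 2*(3 - 7)/(1 - 2) + 44069 = 2*(-4)/(-1) + 44069 = 2*(-1)*(-4) + 44069 = 8 + 44069 = 44077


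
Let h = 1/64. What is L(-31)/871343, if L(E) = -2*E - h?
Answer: 3967/55765952 ≈ 7.1137e-5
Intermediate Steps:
h = 1/64 ≈ 0.015625
L(E) = -1/64 - 2*E (L(E) = -2*E - 1*1/64 = -2*E - 1/64 = -1/64 - 2*E)
L(-31)/871343 = (-1/64 - 2*(-31))/871343 = (-1/64 + 62)*(1/871343) = (3967/64)*(1/871343) = 3967/55765952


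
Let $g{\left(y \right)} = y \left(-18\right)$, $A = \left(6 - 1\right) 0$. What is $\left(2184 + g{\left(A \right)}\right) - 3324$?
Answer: $-1140$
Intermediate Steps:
$A = 0$ ($A = 5 \cdot 0 = 0$)
$g{\left(y \right)} = - 18 y$
$\left(2184 + g{\left(A \right)}\right) - 3324 = \left(2184 - 0\right) - 3324 = \left(2184 + 0\right) - 3324 = 2184 - 3324 = -1140$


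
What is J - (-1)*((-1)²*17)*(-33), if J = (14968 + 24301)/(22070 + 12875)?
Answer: -19564876/34945 ≈ -559.88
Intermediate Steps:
J = 39269/34945 ≈ 1.1237
J - (-1)*((-1)²*17)*(-33) = 39269/34945 - (-1)*((-1)²*17)*(-33) = 39269/34945 - (-1)*(1*17)*(-33) = 39269/34945 - (-1)*17*(-33) = 39269/34945 - (-1)*(-561) = 39269/34945 - 1*561 = 39269/34945 - 561 = -19564876/34945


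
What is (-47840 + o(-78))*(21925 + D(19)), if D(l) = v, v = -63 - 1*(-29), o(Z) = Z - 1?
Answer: -1048994829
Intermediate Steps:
o(Z) = -1 + Z
v = -34 (v = -63 + 29 = -34)
D(l) = -34
(-47840 + o(-78))*(21925 + D(19)) = (-47840 + (-1 - 78))*(21925 - 34) = (-47840 - 79)*21891 = -47919*21891 = -1048994829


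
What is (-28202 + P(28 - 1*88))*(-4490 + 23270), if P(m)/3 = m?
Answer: -533013960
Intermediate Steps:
P(m) = 3*m
(-28202 + P(28 - 1*88))*(-4490 + 23270) = (-28202 + 3*(28 - 1*88))*(-4490 + 23270) = (-28202 + 3*(28 - 88))*18780 = (-28202 + 3*(-60))*18780 = (-28202 - 180)*18780 = -28382*18780 = -533013960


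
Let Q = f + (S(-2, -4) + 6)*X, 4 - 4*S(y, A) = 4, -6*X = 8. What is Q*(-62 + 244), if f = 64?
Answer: 10192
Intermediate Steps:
X = -4/3 (X = -⅙*8 = -4/3 ≈ -1.3333)
S(y, A) = 0 (S(y, A) = 1 - ¼*4 = 1 - 1 = 0)
Q = 56 (Q = 64 + (0 + 6)*(-4/3) = 64 + 6*(-4/3) = 64 - 8 = 56)
Q*(-62 + 244) = 56*(-62 + 244) = 56*182 = 10192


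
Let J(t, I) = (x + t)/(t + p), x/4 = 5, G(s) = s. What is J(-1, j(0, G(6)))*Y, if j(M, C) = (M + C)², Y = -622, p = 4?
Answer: -11818/3 ≈ -3939.3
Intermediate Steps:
x = 20 (x = 4*5 = 20)
j(M, C) = (C + M)²
J(t, I) = (20 + t)/(4 + t) (J(t, I) = (20 + t)/(t + 4) = (20 + t)/(4 + t))
J(-1, j(0, G(6)))*Y = ((20 - 1)/(4 - 1))*(-622) = (19/3)*(-622) = -11818/3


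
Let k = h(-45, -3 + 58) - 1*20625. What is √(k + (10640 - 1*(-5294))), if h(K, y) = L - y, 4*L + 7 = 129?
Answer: I*√18862/2 ≈ 68.669*I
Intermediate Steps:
L = 61/2 (L = -7/4 + (¼)*129 = -7/4 + 129/4 = 61/2 ≈ 30.500)
h(K, y) = 61/2 - y
k = -41299/2 (k = (61/2 - (-3 + 58)) - 1*20625 = (61/2 - 1*55) - 20625 = (61/2 - 55) - 20625 = -49/2 - 20625 = -41299/2 ≈ -20650.)
√(k + (10640 - 1*(-5294))) = √(-41299/2 + (10640 - 1*(-5294))) = √(-41299/2 + (10640 + 5294)) = √(-41299/2 + 15934) = √(-9431/2) = I*√18862/2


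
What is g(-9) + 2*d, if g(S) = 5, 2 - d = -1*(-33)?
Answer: -57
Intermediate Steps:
d = -31 (d = 2 - (-1)*(-33) = 2 - 1*33 = 2 - 33 = -31)
g(-9) + 2*d = 5 + 2*(-31) = 5 - 62 = -57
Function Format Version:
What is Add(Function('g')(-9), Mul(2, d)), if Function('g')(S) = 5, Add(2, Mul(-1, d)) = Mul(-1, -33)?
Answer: -57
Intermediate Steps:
d = -31 (d = Add(2, Mul(-1, Mul(-1, -33))) = Add(2, Mul(-1, 33)) = Add(2, -33) = -31)
Add(Function('g')(-9), Mul(2, d)) = Add(5, Mul(2, -31)) = Add(5, -62) = -57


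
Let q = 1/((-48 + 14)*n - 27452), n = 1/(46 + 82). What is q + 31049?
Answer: 54551385241/1756945 ≈ 31049.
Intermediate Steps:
n = 1/128 ≈ 0.0078125
q = -64/1756945 (q = 1/((-48 + 14)*(1/128) - 27452) = 1/(-34*1/128 - 27452) = 1/(-17/64 - 27452) = 1/(-1756945/64) = -64/1756945 ≈ -3.6427e-5)
q + 31049 = -64/1756945 + 31049 = 54551385241/1756945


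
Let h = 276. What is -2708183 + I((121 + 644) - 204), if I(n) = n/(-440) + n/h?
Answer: -2491527663/920 ≈ -2.7082e+6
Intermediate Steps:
I(n) = 41*n/30360 (I(n) = n/(-440) + n/276 = n*(-1/440) + n*(1/276) = -n/440 + n/276 = 41*n/30360)
-2708183 + I((121 + 644) - 204) = -2708183 + 41*((121 + 644) - 204)/30360 = -2708183 + 41*(765 - 204)/30360 = -2708183 + (41/30360)*561 = -2708183 + 697/920 = -2491527663/920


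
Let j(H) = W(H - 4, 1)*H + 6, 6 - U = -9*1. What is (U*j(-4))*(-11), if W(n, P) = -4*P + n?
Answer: -8910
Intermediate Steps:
W(n, P) = n - 4*P
U = 15 (U = 6 - (-9) = 6 - 1*(-9) = 6 + 9 = 15)
j(H) = 6 + H*(-8 + H) (j(H) = ((H - 4) - 4*1)*H + 6 = ((-4 + H) - 4)*H + 6 = (-8 + H)*H + 6 = H*(-8 + H) + 6 = 6 + H*(-8 + H))
(U*j(-4))*(-11) = (15*(6 - 4*(-8 - 4)))*(-11) = (15*(6 - 4*(-12)))*(-11) = (15*(6 + 48))*(-11) = (15*54)*(-11) = 810*(-11) = -8910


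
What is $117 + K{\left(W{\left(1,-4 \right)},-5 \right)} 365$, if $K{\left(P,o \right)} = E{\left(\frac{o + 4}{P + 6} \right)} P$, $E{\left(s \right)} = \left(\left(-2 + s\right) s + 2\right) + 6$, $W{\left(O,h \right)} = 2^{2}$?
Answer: $\frac{60518}{5} \approx 12104.0$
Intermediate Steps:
$W{\left(O,h \right)} = 4$
$E{\left(s \right)} = 8 + s \left(-2 + s\right)$ ($E{\left(s \right)} = \left(s \left(-2 + s\right) + 2\right) + 6 = \left(2 + s \left(-2 + s\right)\right) + 6 = 8 + s \left(-2 + s\right)$)
$K{\left(P,o \right)} = P \left(8 + \frac{\left(4 + o\right)^{2}}{\left(6 + P\right)^{2}} - \frac{2 \left(4 + o\right)}{6 + P}\right)$ ($K{\left(P,o \right)} = \left(8 + \left(\frac{o + 4}{P + 6}\right)^{2} - 2 \frac{o + 4}{P + 6}\right) P = \left(8 + \left(\frac{4 + o}{6 + P}\right)^{2} - 2 \frac{4 + o}{6 + P}\right) P = \left(8 + \frac{\left(4 + o\right)^{2}}{\left(6 + P\right)^{2}} - \frac{2 \left(4 + o\right)}{6 + P}\right) P = P \left(8 + \frac{\left(4 + o\right)^{2}}{\left(6 + P\right)^{2}} - \frac{2 \left(4 + o\right)}{6 + P}\right)$)
$117 + K{\left(W{\left(1,-4 \right)},-5 \right)} 365 = 117 + \frac{4 \left(\left(4 - 5\right)^{2} + 8 \left(6 + 4\right)^{2} - 2 \left(4 - 5\right) \left(6 + 4\right)\right)}{\left(6 + 4\right)^{2}} \cdot 365 = 117 + \frac{4 \left(\left(-1\right)^{2} + 8 \cdot 10^{2} - \left(-2\right) 10\right)}{100} \cdot 365 = 117 + 4 \cdot \frac{1}{100} \left(1 + 8 \cdot 100 + 20\right) 365 = 117 + 4 \cdot \frac{1}{100} \left(1 + 800 + 20\right) 365 = 117 + 4 \cdot \frac{1}{100} \cdot 821 \cdot 365 = 117 + \frac{821}{25} \cdot 365 = 117 + \frac{59933}{5} = \frac{60518}{5}$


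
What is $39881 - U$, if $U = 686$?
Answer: $39195$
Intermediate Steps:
$39881 - U = 39881 - 686 = 39195$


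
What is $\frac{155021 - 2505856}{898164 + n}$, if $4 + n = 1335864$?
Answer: $- \frac{2350835}{2234024} \approx -1.0523$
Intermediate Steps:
$n = 1335860$ ($n = -4 + 1335864 = 1335860$)
$\frac{155021 - 2505856}{898164 + n} = \frac{155021 - 2505856}{898164 + 1335860} = - \frac{2350835}{2234024}$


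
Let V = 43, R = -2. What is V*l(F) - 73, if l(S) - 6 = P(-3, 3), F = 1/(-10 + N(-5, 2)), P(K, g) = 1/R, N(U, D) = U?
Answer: 327/2 ≈ 163.50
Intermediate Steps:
P(K, g) = -1/2 (P(K, g) = 1/(-2) = -1/2)
F = -1/15 (F = 1/(-10 - 5) = 1/(-15) = -1/15 ≈ -0.066667)
l(S) = 11/2 (l(S) = 6 - 1/2 = 11/2)
V*l(F) - 73 = 43*(11/2) - 73 = 473/2 - 73 = 327/2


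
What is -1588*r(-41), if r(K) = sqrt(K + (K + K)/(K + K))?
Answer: -3176*I*sqrt(10) ≈ -10043.0*I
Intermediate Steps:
r(K) = sqrt(1 + K) (r(K) = sqrt(K + (2*K)/((2*K))) = sqrt(K + (2*K)*(1/(2*K))) = sqrt(K + 1) = sqrt(1 + K))
-1588*r(-41) = -1588*sqrt(1 - 41) = -3176*I*sqrt(10)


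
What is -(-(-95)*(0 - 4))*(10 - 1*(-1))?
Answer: 4180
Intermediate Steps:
-(-(-95)*(0 - 4))*(10 - 1*(-1)) = -(-(-95)*(-4))*(10 + 1) = -(-19*20)*11 = -(-380)*11 = -1*(-4180) = 4180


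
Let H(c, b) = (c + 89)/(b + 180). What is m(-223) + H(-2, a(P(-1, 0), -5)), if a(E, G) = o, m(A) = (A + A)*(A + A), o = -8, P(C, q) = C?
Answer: 34213639/172 ≈ 1.9892e+5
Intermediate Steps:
m(A) = 4*A**2 (m(A) = (2*A)*(2*A) = 4*A**2)
a(E, G) = -8
H(c, b) = (89 + c)/(180 + b)
m(-223) + H(-2, a(P(-1, 0), -5)) = 4*(-223)**2 + (89 - 2)/(180 - 8) = 4*49729 + 87/172 = 198916 + (1/172)*87 = 198916 + 87/172 = 34213639/172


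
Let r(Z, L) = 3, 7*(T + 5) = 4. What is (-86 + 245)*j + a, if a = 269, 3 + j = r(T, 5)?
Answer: 269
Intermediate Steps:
T = -31/7 (T = -5 + (⅐)*4 = -5 + 4/7 = -31/7 ≈ -4.4286)
j = 0 (j = -3 + 3 = 0)
(-86 + 245)*j + a = (-86 + 245)*0 + 269 = 159*0 + 269 = 0 + 269 = 269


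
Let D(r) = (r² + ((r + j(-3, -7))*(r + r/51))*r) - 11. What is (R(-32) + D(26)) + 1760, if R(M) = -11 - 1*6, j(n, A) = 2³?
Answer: 77528/3 ≈ 25843.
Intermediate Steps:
j(n, A) = 8
R(M) = -17 (R(M) = -11 - 6 = -17)
D(r) = -11 + r² + 52*r²*(8 + r)/51 (D(r) = (r² + ((r + 8)*(r + r/51))*r) - 11 = (r² + ((8 + r)*(r + r*(1/51)))*r) - 11 = (r² + ((8 + r)*(r + r/51))*r) - 11 = (r² + ((8 + r)*(52*r/51))*r) - 11 = (r² + (52*r*(8 + r)/51)*r) - 11 = (r² + 52*r²*(8 + r)/51) - 11 = -11 + r² + 52*r²*(8 + r)/51)
(R(-32) + D(26)) + 1760 = (-17 + (-11 + (52/51)*26³ + (467/51)*26²)) + 1760 = (-17 + (-11 + (52/51)*17576 + (467/51)*676)) + 1760 = (-17 + (-11 + 913952/51 + 315692/51)) + 1760 = (-17 + 72299/3) + 1760 = 72248/3 + 1760 = 77528/3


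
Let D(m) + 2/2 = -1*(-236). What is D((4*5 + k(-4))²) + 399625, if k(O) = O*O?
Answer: 399860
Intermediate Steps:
k(O) = O²
D(m) = 235 (D(m) = -1 - 1*(-236) = -1 + 236 = 235)
D((4*5 + k(-4))²) + 399625 = 235 + 399625 = 399860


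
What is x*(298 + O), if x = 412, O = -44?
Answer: 104648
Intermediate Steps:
x*(298 + O) = 412*(298 - 44) = 412*254 = 104648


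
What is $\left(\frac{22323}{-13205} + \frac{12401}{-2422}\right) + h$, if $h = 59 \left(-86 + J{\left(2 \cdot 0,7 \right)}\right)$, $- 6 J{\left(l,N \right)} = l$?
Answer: $- \frac{162497077251}{31982510} \approx -5080.8$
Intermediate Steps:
$J{\left(l,N \right)} = - \frac{l}{6}$
$h = -5074$ ($h = 59 \left(-86 - \frac{2 \cdot 0}{6}\right) = 59 \left(-86 - 0\right) = 59 \left(-86 + 0\right) = 59 \left(-86\right) = -5074$)
$\left(\frac{22323}{-13205} + \frac{12401}{-2422}\right) + h = \left(\frac{22323}{-13205} + \frac{12401}{-2422}\right) - 5074 = \left(22323 \left(- \frac{1}{13205}\right) + 12401 \left(- \frac{1}{2422}\right)\right) - 5074 = \left(- \frac{22323}{13205} - \frac{12401}{2422}\right) - 5074 = - \frac{217821511}{31982510} - 5074 = - \frac{162497077251}{31982510}$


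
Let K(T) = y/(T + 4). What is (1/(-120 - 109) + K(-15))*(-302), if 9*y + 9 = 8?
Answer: -39260/22671 ≈ -1.7317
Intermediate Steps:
y = -⅑ (y = -1 + (⅑)*8 = -1 + 8/9 = -⅑ ≈ -0.11111)
K(T) = -1/(9*(4 + T)) (K(T) = -⅑/(T + 4) = -⅑/(4 + T) = -1/(9*(4 + T)))
(1/(-120 - 109) + K(-15))*(-302) = (1/(-120 - 109) - 1/(36 + 9*(-15)))*(-302) = (1/(-229) - 1/(36 - 135))*(-302) = (-1/229 - 1/(-99))*(-302) = (-1/229 - 1*(-1/99))*(-302) = (-1/229 + 1/99)*(-302) = (130/22671)*(-302) = -39260/22671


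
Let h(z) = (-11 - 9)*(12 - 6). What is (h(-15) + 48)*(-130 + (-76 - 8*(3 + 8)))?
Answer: 21168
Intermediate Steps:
h(z) = -120 (h(z) = -20*6 = -120)
(h(-15) + 48)*(-130 + (-76 - 8*(3 + 8))) = (-120 + 48)*(-130 + (-76 - 8*(3 + 8))) = -72*(-130 + (-76 - 8*11)) = -72*(-130 + (-76 - 1*88)) = -72*(-130 + (-76 - 88)) = -72*(-130 - 164) = -72*(-294) = 21168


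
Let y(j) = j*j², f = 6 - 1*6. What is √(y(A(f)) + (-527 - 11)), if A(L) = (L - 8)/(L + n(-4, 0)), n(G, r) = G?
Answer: I*√530 ≈ 23.022*I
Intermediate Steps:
f = 0 (f = 6 - 6 = 0)
A(L) = (-8 + L)/(-4 + L) (A(L) = (L - 8)/(L - 4) = (-8 + L)/(-4 + L))
y(j) = j³
√(y(A(f)) + (-527 - 11)) = √(((-8 + 0)/(-4 + 0))³ + (-527 - 11)) = √((-8/(-4))³ - 538) = √((-¼*(-8))³ - 538) = √(2³ - 538) = √(8 - 538) = √(-530) = I*√530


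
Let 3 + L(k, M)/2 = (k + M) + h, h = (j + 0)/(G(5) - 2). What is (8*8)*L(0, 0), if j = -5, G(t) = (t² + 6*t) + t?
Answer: -11456/29 ≈ -395.03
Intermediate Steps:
G(t) = t² + 7*t
h = -5/58 (h = (-5 + 0)/(5*(7 + 5) - 2) = -5/(5*12 - 2) = -5/(60 - 2) = -5/58 ≈ -0.086207)
L(k, M) = -179/29 + 2*M + 2*k (L(k, M) = -6 + 2*((k + M) - 5/58) = -6 + 2*((M + k) - 5/58) = -6 + 2*(-5/58 + M + k) = -6 + (-5/29 + 2*M + 2*k) = -179/29 + 2*M + 2*k)
(8*8)*L(0, 0) = (8*8)*(-179/29 + 2*0 + 2*0) = 64*(-179/29 + 0 + 0) = 64*(-179/29) = -11456/29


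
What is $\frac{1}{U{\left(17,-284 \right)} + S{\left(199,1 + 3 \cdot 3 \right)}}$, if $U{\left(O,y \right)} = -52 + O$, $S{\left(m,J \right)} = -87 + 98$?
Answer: $- \frac{1}{24} \approx -0.041667$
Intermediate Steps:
$S{\left(m,J \right)} = 11$
$\frac{1}{U{\left(17,-284 \right)} + S{\left(199,1 + 3 \cdot 3 \right)}} = \frac{1}{\left(-52 + 17\right) + 11} = \frac{1}{-35 + 11} = \frac{1}{-24} = - \frac{1}{24}$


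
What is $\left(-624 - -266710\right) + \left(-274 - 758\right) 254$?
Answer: $3958$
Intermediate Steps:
$\left(-624 - -266710\right) + \left(-274 - 758\right) 254 = \left(-624 + 266710\right) - 262128 = 266086 - 262128 = 3958$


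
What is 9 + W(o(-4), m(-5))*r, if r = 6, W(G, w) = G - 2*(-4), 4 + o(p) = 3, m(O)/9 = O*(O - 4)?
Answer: 51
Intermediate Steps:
m(O) = 9*O*(-4 + O) (m(O) = 9*(O*(O - 4)) = 9*(O*(-4 + O)) = 9*O*(-4 + O))
o(p) = -1 (o(p) = -4 + 3 = -1)
W(G, w) = 8 + G (W(G, w) = G + 8 = 8 + G)
9 + W(o(-4), m(-5))*r = 9 + (8 - 1)*6 = 9 + 7*6 = 9 + 42 = 51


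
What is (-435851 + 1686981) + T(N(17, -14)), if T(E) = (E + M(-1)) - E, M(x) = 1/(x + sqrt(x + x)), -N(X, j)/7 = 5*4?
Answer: (1251129*I + 1251130*sqrt(2))/(I + sqrt(2)) ≈ 1.2511e+6 - 0.47168*I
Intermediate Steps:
N(X, j) = -140 (N(X, j) = -35*4 = -7*20 = -140)
M(x) = 1/(x + sqrt(2)*sqrt(x)) (M(x) = 1/(x + sqrt(2*x)) = 1/(x + sqrt(2)*sqrt(x)))
T(E) = 1/(-1 + I*sqrt(2)) (T(E) = (E + 1/(-1 + sqrt(2)*sqrt(-1))) - E = (E + 1/(-1 + sqrt(2)*I)) - E = (E + 1/(-1 + I*sqrt(2))) - E = 1/(-1 + I*sqrt(2)))
(-435851 + 1686981) + T(N(17, -14)) = (-435851 + 1686981) - I/(I + sqrt(2)) = 1251130 - I/(I + sqrt(2))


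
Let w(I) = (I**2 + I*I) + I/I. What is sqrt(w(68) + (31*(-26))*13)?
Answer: I*sqrt(1229) ≈ 35.057*I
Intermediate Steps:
w(I) = 1 + 2*I**2 (w(I) = (I**2 + I**2) + 1 = 2*I**2 + 1 = 1 + 2*I**2)
sqrt(w(68) + (31*(-26))*13) = sqrt((1 + 2*68**2) + (31*(-26))*13) = sqrt((1 + 2*4624) - 806*13) = sqrt((1 + 9248) - 10478) = sqrt(9249 - 10478) = sqrt(-1229) = I*sqrt(1229)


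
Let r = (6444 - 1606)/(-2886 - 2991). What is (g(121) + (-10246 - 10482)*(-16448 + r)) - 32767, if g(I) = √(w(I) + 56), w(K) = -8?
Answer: 2003577674693/5877 + 4*√3 ≈ 3.4092e+8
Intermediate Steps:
g(I) = 4*√3 (g(I) = √(-8 + 56) = √48 = 4*√3)
r = -4838/5877 (r = 4838/(-5877) = 4838*(-1/5877) = -4838/5877 ≈ -0.82321)
(g(121) + (-10246 - 10482)*(-16448 + r)) - 32767 = (4*√3 + (-10246 - 10482)*(-16448 - 4838/5877)) - 32767 = (4*√3 - 20728*(-96669734/5877)) - 32767 = (4*√3 + 2003770246352/5877) - 32767 = (2003770246352/5877 + 4*√3) - 32767 = 2003577674693/5877 + 4*√3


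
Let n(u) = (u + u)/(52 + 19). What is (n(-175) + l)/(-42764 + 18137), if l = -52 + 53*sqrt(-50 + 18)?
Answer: 4042/1748517 - 212*I*sqrt(2)/24627 ≈ 0.0023117 - 0.012174*I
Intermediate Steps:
n(u) = 2*u/71 (n(u) = (2*u)/71 = (2*u)*(1/71) = 2*u/71)
l = -52 + 212*I*sqrt(2) (l = -52 + 53*sqrt(-32) = -52 + 53*(4*I*sqrt(2)) = -52 + 212*I*sqrt(2) ≈ -52.0 + 299.81*I)
(n(-175) + l)/(-42764 + 18137) = ((2/71)*(-175) + (-52 + 212*I*sqrt(2)))/(-42764 + 18137) = (-350/71 + (-52 + 212*I*sqrt(2)))/(-24627) = (-4042/71 + 212*I*sqrt(2))*(-1/24627) = 4042/1748517 - 212*I*sqrt(2)/24627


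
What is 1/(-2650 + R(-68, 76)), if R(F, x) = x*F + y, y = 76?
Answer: -1/7742 ≈ -0.00012917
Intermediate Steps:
R(F, x) = 76 + F*x (R(F, x) = x*F + 76 = F*x + 76 = 76 + F*x)
1/(-2650 + R(-68, 76)) = 1/(-2650 + (76 - 68*76)) = 1/(-2650 + (76 - 5168)) = 1/(-2650 - 5092) = 1/(-7742) = -1/7742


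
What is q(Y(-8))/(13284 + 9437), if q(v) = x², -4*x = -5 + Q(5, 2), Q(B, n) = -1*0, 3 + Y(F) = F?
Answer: 25/363536 ≈ 6.8769e-5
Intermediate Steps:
Y(F) = -3 + F
Q(B, n) = 0
x = 5/4 (x = -(-5 + 0)/4 = -¼*(-5) = 5/4 ≈ 1.2500)
q(v) = 25/16 (q(v) = (5/4)² = 25/16)
q(Y(-8))/(13284 + 9437) = 25/(16*(13284 + 9437)) = (25/16)/22721 = (25/16)*(1/22721) = 25/363536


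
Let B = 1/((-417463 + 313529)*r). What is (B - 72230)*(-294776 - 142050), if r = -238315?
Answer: 390755517819364379487/12384515605 ≈ 3.1552e+10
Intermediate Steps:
B = 1/24769031210 (B = 1/((-417463 + 313529)*(-238315)) = -1/238315/(-103934) = -1/103934*(-1/238315) = 1/24769031210 ≈ 4.0373e-11)
(B - 72230)*(-294776 - 142050) = (1/24769031210 - 72230)*(-294776 - 142050) = -1789067124298299/24769031210*(-436826) = 390755517819364379487/12384515605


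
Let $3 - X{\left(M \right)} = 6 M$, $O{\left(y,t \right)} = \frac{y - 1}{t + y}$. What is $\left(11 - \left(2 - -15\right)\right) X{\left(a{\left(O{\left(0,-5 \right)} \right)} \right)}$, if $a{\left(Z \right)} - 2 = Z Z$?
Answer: $\frac{1386}{25} \approx 55.44$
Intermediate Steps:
$O{\left(y,t \right)} = \frac{-1 + y}{t + y}$
$a{\left(Z \right)} = 2 + Z^{2}$ ($a{\left(Z \right)} = 2 + Z Z = 2 + Z^{2}$)
$X{\left(M \right)} = 3 - 6 M$
$\left(11 - \left(2 - -15\right)\right) X{\left(a{\left(O{\left(0,-5 \right)} \right)} \right)} = \left(11 - \left(2 - -15\right)\right) \left(3 - 6 \left(2 + \left(\frac{-1 + 0}{-5 + 0}\right)^{2}\right)\right) = \left(11 - 17\right) \left(3 - 6 \left(2 + \left(\frac{1}{-5} \left(-1\right)\right)^{2}\right)\right) = \left(11 - 17\right) \left(3 - 6 \left(2 + \left(\left(- \frac{1}{5}\right) \left(-1\right)\right)^{2}\right)\right) = \left(11 - 17\right) \left(3 - 6 \left(2 + \left(\frac{1}{5}\right)^{2}\right)\right) = - 6 \left(3 - 6 \left(2 + \frac{1}{25}\right)\right) = - 6 \left(3 - \frac{306}{25}\right) = \left(-6\right) \left(- \frac{231}{25}\right) = \frac{1386}{25}$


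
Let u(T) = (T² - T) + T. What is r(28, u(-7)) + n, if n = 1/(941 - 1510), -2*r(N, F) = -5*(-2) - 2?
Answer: -2277/569 ≈ -4.0018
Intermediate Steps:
u(T) = T²
r(N, F) = -4 (r(N, F) = -(-5*(-2) - 2)/2 = -(10 - 2)/2 = -½*8 = -4)
n = -1/569 (n = 1/(-569) = -1/569 ≈ -0.0017575)
r(28, u(-7)) + n = -4 - 1/569 = -2277/569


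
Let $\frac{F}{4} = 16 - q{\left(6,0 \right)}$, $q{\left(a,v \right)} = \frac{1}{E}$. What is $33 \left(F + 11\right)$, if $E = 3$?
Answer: $2431$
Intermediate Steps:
$q{\left(a,v \right)} = \frac{1}{3}$
$F = \frac{188}{3}$ ($F = 4 \left(16 - \frac{1}{3}\right) = 4 \cdot \frac{47}{3} = \frac{188}{3} \approx 62.667$)
$33 \left(F + 11\right) = 33 \left(\frac{188}{3} + 11\right) = 33 \cdot \frac{221}{3} = 2431$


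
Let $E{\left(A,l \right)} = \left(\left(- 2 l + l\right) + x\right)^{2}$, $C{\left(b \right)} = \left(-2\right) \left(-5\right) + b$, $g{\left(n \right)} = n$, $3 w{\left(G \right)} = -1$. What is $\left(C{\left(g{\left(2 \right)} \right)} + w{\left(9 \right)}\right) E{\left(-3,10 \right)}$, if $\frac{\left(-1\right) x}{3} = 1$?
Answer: $\frac{5915}{3} \approx 1971.7$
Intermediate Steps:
$w{\left(G \right)} = - \frac{1}{3}$ ($w{\left(G \right)} = \frac{1}{3} \left(-1\right) = - \frac{1}{3}$)
$x = -3$ ($x = \left(-3\right) 1 = -3$)
$C{\left(b \right)} = 10 + b$
$E{\left(A,l \right)} = \left(-3 - l\right)^{2}$ ($E{\left(A,l \right)} = \left(\left(- 2 l + l\right) - 3\right)^{2} = \left(- l - 3\right)^{2} = \left(-3 - l\right)^{2}$)
$\left(C{\left(g{\left(2 \right)} \right)} + w{\left(9 \right)}\right) E{\left(-3,10 \right)} = \left(\left(10 + 2\right) - \frac{1}{3}\right) \left(3 + 10\right)^{2} = \left(12 - \frac{1}{3}\right) 13^{2} = \frac{35}{3} \cdot 169 = \frac{5915}{3}$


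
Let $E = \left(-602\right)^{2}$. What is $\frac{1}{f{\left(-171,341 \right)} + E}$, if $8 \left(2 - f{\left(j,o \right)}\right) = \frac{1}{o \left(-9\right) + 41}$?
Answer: $\frac{24224}{8778922945} \approx 2.7593 \cdot 10^{-6}$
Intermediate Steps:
$E = 362404$
$f{\left(j,o \right)} = 2 - \frac{1}{8 \left(41 - 9 o\right)}$ ($f{\left(j,o \right)} = 2 - \frac{1}{8 \left(o \left(-9\right) + 41\right)} = 2 - \frac{1}{8 \left(- 9 o + 41\right)} = 2 - \frac{1}{8 \left(41 - 9 o\right)}$)
$\frac{1}{f{\left(-171,341 \right)} + E} = \frac{1}{\frac{-655 + 144 \cdot 341}{8 \left(-41 + 9 \cdot 341\right)} + 362404} = \frac{1}{\frac{-655 + 49104}{8 \left(-41 + 3069\right)} + 362404} = \frac{1}{\frac{1}{8} \cdot \frac{1}{3028} \cdot 48449 + 362404} = \frac{1}{\frac{48449}{24224} + 362404} = \frac{1}{\frac{8778922945}{24224}} = \frac{24224}{8778922945}$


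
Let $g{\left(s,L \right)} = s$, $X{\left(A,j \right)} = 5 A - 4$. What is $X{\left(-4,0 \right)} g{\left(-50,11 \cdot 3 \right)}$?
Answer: $1200$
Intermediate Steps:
$X{\left(A,j \right)} = -4 + 5 A$
$X{\left(-4,0 \right)} g{\left(-50,11 \cdot 3 \right)} = \left(-4 + 5 \left(-4\right)\right) \left(-50\right) = \left(-4 - 20\right) \left(-50\right) = \left(-24\right) \left(-50\right) = 1200$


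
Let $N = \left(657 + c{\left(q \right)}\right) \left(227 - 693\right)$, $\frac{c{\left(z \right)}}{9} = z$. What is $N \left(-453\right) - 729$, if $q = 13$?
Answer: $163389123$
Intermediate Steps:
$c{\left(z \right)} = 9 z$
$N = -360684$ ($N = \left(657 + 9 \cdot 13\right) \left(227 - 693\right) = \left(657 + 117\right) \left(-466\right) = 774 \left(-466\right) = -360684$)
$N \left(-453\right) - 729 = \left(-360684\right) \left(-453\right) - 729 = 163389852 - 729 = 163389123$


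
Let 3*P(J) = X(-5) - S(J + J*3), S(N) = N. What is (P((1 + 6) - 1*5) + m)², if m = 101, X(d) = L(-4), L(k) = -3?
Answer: 85264/9 ≈ 9473.8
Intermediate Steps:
X(d) = -3
P(J) = -1 - 4*J/3 (P(J) = (-3 - (J + J*3))/3 = (-3 - (J + 3*J))/3 = (-3 - 4*J)/3 = -1 - 4*J/3)
(P((1 + 6) - 1*5) + m)² = ((-1 - 4*((1 + 6) - 1*5)/3) + 101)² = ((-1 - 4*(7 - 5)/3) + 101)² = ((-1 - 4/3*2) + 101)² = ((-1 - 8/3) + 101)² = (-11/3 + 101)² = (292/3)² = 85264/9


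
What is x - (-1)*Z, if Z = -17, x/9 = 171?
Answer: 1522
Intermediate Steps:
x = 1539 (x = 9*171 = 1539)
x - (-1)*Z = 1539 - (-1)*(-17) = 1539 - 1*17 = 1539 - 17 = 1522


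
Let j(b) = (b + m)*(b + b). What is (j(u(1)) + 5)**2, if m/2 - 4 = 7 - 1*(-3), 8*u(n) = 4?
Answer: 4489/4 ≈ 1122.3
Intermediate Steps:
u(n) = 1/2 (u(n) = (1/8)*4 = 1/2)
m = 28 (m = 8 + 2*(7 - 1*(-3)) = 8 + 2*(7 + 3) = 8 + 2*10 = 8 + 20 = 28)
j(b) = 2*b*(28 + b) (j(b) = (b + 28)*(b + b) = (28 + b)*(2*b) = 2*b*(28 + b))
(j(u(1)) + 5)**2 = (2*(1/2)*(28 + 1/2) + 5)**2 = (2*(1/2)*(57/2) + 5)**2 = (57/2 + 5)**2 = (67/2)**2 = 4489/4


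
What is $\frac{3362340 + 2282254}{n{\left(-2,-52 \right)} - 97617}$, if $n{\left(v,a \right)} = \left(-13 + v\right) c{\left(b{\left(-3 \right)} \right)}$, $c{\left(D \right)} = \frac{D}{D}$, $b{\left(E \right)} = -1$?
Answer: $- \frac{2822297}{48816} \approx -57.815$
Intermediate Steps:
$c{\left(D \right)} = 1$
$n{\left(v,a \right)} = -13 + v$ ($n{\left(v,a \right)} = \left(-13 + v\right) 1 = -13 + v$)
$\frac{3362340 + 2282254}{n{\left(-2,-52 \right)} - 97617} = \frac{3362340 + 2282254}{\left(-13 - 2\right) - 97617} = \frac{5644594}{-15 - 97617} = \frac{5644594}{-97632} = 5644594 \left(- \frac{1}{97632}\right) = - \frac{2822297}{48816}$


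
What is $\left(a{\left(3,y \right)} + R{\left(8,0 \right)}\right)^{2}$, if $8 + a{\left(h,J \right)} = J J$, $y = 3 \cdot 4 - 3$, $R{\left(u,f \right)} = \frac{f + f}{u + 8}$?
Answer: $5329$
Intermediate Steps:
$R{\left(u,f \right)} = \frac{2 f}{8 + u}$
$y = 9$ ($y = 12 - 3 = 9$)
$a{\left(h,J \right)} = -8 + J^{2}$ ($a{\left(h,J \right)} = -8 + J J = -8 + J^{2}$)
$\left(a{\left(3,y \right)} + R{\left(8,0 \right)}\right)^{2} = \left(\left(-8 + 9^{2}\right) + 2 \cdot 0 \frac{1}{8 + 8}\right)^{2} = \left(\left(-8 + 81\right) + 2 \cdot 0 \cdot \frac{1}{16}\right)^{2} = \left(73 + 2 \cdot 0 \cdot \frac{1}{16}\right)^{2} = \left(73 + 0\right)^{2} = 73^{2} = 5329$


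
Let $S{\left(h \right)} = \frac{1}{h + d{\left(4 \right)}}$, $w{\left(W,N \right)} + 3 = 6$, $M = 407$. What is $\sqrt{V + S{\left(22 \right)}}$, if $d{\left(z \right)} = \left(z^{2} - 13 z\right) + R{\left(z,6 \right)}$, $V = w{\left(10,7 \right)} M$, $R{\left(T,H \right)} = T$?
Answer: $\frac{\sqrt{122090}}{10} \approx 34.941$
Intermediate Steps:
$w{\left(W,N \right)} = 3$ ($w{\left(W,N \right)} = -3 + 6 = 3$)
$V = 1221$ ($V = 3 \cdot 407 = 1221$)
$d{\left(z \right)} = z^{2} - 12 z$ ($d{\left(z \right)} = \left(z^{2} - 13 z\right) + z = z^{2} - 12 z$)
$S{\left(h \right)} = \frac{1}{-32 + h}$ ($S{\left(h \right)} = \frac{1}{h + 4 \left(-12 + 4\right)} = \frac{1}{h + 4 \left(-8\right)} = \frac{1}{h - 32} = \frac{1}{-32 + h}$)
$\sqrt{V + S{\left(22 \right)}} = \sqrt{1221 + \frac{1}{-32 + 22}} = \sqrt{1221 + \frac{1}{-10}} = \sqrt{1221 - \frac{1}{10}} = \sqrt{\frac{12209}{10}} = \frac{\sqrt{122090}}{10}$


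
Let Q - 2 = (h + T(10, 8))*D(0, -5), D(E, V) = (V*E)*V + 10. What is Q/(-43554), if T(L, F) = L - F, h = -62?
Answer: 299/21777 ≈ 0.013730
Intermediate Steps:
D(E, V) = 10 + E*V² (D(E, V) = (E*V)*V + 10 = E*V² + 10 = 10 + E*V²)
Q = -598 (Q = 2 + (-62 + (10 - 1*8))*(10 + 0*(-5)²) = 2 + (-62 + (10 - 8))*(10 + 0*25) = 2 + (-62 + 2)*(10 + 0) = 2 - 60*10 = 2 - 600 = -598)
Q/(-43554) = -598/(-43554) = -598*(-1/43554) = 299/21777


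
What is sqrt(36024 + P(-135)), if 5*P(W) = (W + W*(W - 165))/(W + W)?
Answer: sqrt(3599410)/10 ≈ 189.72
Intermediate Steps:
P(W) = (W + W*(-165 + W))/(10*W) (P(W) = ((W + W*(W - 165))/(W + W))/5 = ((W + W*(-165 + W))/((2*W)))/5 = ((W + W*(-165 + W))*(1/(2*W)))/5 = ((W + W*(-165 + W))/(2*W))/5 = (W + W*(-165 + W))/(10*W))
sqrt(36024 + P(-135)) = sqrt(36024 + (-82/5 + (1/10)*(-135))) = sqrt(36024 + (-82/5 - 27/2)) = sqrt(36024 - 299/10) = sqrt(359941/10) = sqrt(3599410)/10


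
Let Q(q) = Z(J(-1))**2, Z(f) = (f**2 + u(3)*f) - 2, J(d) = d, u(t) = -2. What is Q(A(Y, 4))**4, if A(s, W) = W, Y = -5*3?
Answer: 1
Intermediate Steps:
Z(f) = -2 + f**2 - 2*f (Z(f) = (f**2 - 2*f) - 2 = -2 + f**2 - 2*f)
Y = -15
Q(q) = 1 (Q(q) = (-2 + (-1)**2 - 2*(-1))**2 = (-2 + 1 + 2)**2 = 1**2 = 1)
Q(A(Y, 4))**4 = 1**4 = 1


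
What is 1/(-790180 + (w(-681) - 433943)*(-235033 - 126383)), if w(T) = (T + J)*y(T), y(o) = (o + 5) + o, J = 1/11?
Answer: -1/177112930972 ≈ -5.6461e-12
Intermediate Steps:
J = 1/11 ≈ 0.090909
y(o) = 5 + 2*o (y(o) = (5 + o) + o = 5 + 2*o)
w(T) = (5 + 2*T)*(1/11 + T) (w(T) = (T + 1/11)*(5 + 2*T) = (1/11 + T)*(5 + 2*T) = (5 + 2*T)*(1/11 + T))
1/(-790180 + (w(-681) - 433943)*(-235033 - 126383)) = 1/(-790180 + ((1 + 11*(-681))*(5 + 2*(-681))/11 - 433943)*(-235033 - 126383)) = 1/(-790180 + ((1 - 7491)*(5 - 1362)/11 - 433943)*(-361416)) = 1/(-790180 + ((1/11)*(-7490)*(-1357) - 433943)*(-361416)) = 1/(-790180 + (10163930/11 - 433943)*(-361416)) = 1/(-790180 + (5390557/11)*(-361416)) = 1/(-790180 - 177112140792) = 1/(-177112930972) = -1/177112930972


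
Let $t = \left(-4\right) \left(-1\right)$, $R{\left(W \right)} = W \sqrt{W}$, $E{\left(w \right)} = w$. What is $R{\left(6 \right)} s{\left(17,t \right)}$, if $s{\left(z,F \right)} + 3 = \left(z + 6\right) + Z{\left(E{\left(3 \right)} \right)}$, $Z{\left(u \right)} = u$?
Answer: $138 \sqrt{6} \approx 338.03$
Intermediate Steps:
$R{\left(W \right)} = W^{\frac{3}{2}}$
$t = 4$
$s{\left(z,F \right)} = 6 + z$ ($s{\left(z,F \right)} = -3 + \left(\left(z + 6\right) + 3\right) = -3 + \left(\left(6 + z\right) + 3\right) = -3 + \left(9 + z\right) = 6 + z$)
$R{\left(6 \right)} s{\left(17,t \right)} = 6^{\frac{3}{2}} \left(6 + 17\right) = 6 \sqrt{6} \cdot 23 = 138 \sqrt{6}$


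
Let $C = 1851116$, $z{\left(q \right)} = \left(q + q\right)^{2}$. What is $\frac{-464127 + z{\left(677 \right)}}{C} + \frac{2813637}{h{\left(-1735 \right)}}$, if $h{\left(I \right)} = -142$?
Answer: $- \frac{2604087022027}{131429236} \approx -19814.0$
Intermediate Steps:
$z{\left(q \right)} = 4 q^{2}$ ($z{\left(q \right)} = \left(2 q\right)^{2} = 4 q^{2}$)
$\frac{-464127 + z{\left(677 \right)}}{C} + \frac{2813637}{h{\left(-1735 \right)}} = \frac{-464127 + 4 \cdot 677^{2}}{1851116} + \frac{2813637}{-142} = \left(-464127 + 4 \cdot 458329\right) \frac{1}{1851116} + 2813637 \left(- \frac{1}{142}\right) = \left(-464127 + 1833316\right) \frac{1}{1851116} - \frac{2813637}{142} = 1369189 \cdot \frac{1}{1851116} - \frac{2813637}{142} = \frac{1369189}{1851116} - \frac{2813637}{142} = - \frac{2604087022027}{131429236}$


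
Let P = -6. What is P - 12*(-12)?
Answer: 138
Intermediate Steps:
P - 12*(-12) = -6 - 12*(-12) = -6 + 144 = 138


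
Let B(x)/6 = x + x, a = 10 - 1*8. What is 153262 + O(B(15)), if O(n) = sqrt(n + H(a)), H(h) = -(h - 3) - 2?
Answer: 153262 + sqrt(179) ≈ 1.5328e+5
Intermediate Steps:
a = 2 (a = 10 - 8 = 2)
B(x) = 12*x (B(x) = 6*(x + x) = 6*(2*x) = 12*x)
H(h) = 1 - h (H(h) = -(-3 + h) - 2 = (3 - h) - 2 = 1 - h)
O(n) = sqrt(-1 + n) (O(n) = sqrt(n + (1 - 1*2)) = sqrt(n + (1 - 2)) = sqrt(n - 1) = sqrt(-1 + n))
153262 + O(B(15)) = 153262 + sqrt(-1 + 12*15) = 153262 + sqrt(-1 + 180) = 153262 + sqrt(179)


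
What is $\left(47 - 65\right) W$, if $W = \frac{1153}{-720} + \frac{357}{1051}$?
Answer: $\frac{954763}{42040} \approx 22.711$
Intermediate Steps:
$W = - \frac{954763}{756720}$ ($W = 1153 \left(- \frac{1}{720}\right) + 357 \cdot \frac{1}{1051} = - \frac{1153}{720} + \frac{357}{1051} = - \frac{954763}{756720} \approx -1.2617$)
$\left(47 - 65\right) W = \left(47 - 65\right) \left(- \frac{954763}{756720}\right) = \left(-18\right) \left(- \frac{954763}{756720}\right) = \frac{954763}{42040}$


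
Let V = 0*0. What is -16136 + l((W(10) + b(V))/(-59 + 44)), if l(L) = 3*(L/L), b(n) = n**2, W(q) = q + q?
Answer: -16133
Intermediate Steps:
V = 0
W(q) = 2*q
l(L) = 3 (l(L) = 3*1 = 3)
-16136 + l((W(10) + b(V))/(-59 + 44)) = -16136 + 3 = -16133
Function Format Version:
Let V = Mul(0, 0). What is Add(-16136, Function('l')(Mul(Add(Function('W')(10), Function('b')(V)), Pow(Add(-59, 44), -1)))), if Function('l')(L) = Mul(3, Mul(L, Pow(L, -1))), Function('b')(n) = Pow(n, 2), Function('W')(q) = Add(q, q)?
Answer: -16133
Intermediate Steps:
V = 0
Function('W')(q) = Mul(2, q)
Function('l')(L) = 3 (Function('l')(L) = Mul(3, 1) = 3)
Add(-16136, Function('l')(Mul(Add(Function('W')(10), Function('b')(V)), Pow(Add(-59, 44), -1)))) = Add(-16136, 3) = -16133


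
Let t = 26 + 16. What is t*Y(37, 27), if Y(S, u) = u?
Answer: 1134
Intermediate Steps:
t = 42
t*Y(37, 27) = 42*27 = 1134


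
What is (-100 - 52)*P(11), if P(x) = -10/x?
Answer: 1520/11 ≈ 138.18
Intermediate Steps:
(-100 - 52)*P(11) = (-100 - 52)*(-10/11) = -(-1520)/11 = -152*(-10/11) = 1520/11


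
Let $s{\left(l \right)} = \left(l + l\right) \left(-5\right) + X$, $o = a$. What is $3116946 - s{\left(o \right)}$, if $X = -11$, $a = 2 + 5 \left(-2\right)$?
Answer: $3116877$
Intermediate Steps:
$a = -8$ ($a = 2 - 10 = -8$)
$o = -8$
$s{\left(l \right)} = -11 - 10 l$ ($s{\left(l \right)} = \left(l + l\right) \left(-5\right) - 11 = 2 l \left(-5\right) - 11 = - 10 l - 11 = -11 - 10 l$)
$3116946 - s{\left(o \right)} = 3116946 - \left(-11 - -80\right) = 3116946 - \left(-11 + 80\right) = 3116946 - 69 = 3116877$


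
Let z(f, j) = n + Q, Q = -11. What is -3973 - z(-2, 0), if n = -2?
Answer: -3960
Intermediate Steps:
z(f, j) = -13 (z(f, j) = -2 - 11 = -13)
-3973 - z(-2, 0) = -3973 - 1*(-13) = -3973 + 13 = -3960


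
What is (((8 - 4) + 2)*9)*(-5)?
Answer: -270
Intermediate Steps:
(((8 - 4) + 2)*9)*(-5) = ((4 + 2)*9)*(-5) = (6*9)*(-5) = 54*(-5) = -270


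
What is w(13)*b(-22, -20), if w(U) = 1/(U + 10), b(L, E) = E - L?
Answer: 2/23 ≈ 0.086957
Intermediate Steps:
w(U) = 1/(10 + U)
w(13)*b(-22, -20) = (-20 - 1*(-22))/(10 + 13) = (-20 + 22)/23 = (1/23)*2 = 2/23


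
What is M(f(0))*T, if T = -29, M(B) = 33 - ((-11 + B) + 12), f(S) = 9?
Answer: -667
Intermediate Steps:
M(B) = 32 - B (M(B) = 33 - (1 + B) = 33 + (-1 - B) = 32 - B)
M(f(0))*T = (32 - 1*9)*(-29) = (32 - 9)*(-29) = 23*(-29) = -667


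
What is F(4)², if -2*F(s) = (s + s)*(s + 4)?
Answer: 1024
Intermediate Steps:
F(s) = -s*(4 + s) (F(s) = -(s + s)*(s + 4)/2 = -2*s*(4 + s)/2 = -s*(4 + s))
F(4)² = (-1*4*(4 + 4))² = (-1*4*8)² = (-32)² = 1024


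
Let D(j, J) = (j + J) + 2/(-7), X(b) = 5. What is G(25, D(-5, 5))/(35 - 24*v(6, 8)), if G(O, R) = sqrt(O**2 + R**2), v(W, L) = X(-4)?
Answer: -sqrt(30629)/595 ≈ -0.29414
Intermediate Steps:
D(j, J) = -2/7 + J + j (D(j, J) = (J + j) + 2*(-1/7) = (J + j) - 2/7 = -2/7 + J + j)
v(W, L) = 5
G(25, D(-5, 5))/(35 - 24*v(6, 8)) = sqrt(25**2 + (-2/7 + 5 - 5)**2)/(35 - 24*5) = sqrt(625 + (-2/7)**2)/(35 - 120) = sqrt(625 + 4/49)/(-85) = sqrt(30629/49)*(-1/85) = (sqrt(30629)/7)*(-1/85) = -sqrt(30629)/595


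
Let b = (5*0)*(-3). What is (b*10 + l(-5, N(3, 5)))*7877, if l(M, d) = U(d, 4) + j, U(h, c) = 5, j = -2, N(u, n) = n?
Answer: 23631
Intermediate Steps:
b = 0 (b = 0*(-3) = 0)
l(M, d) = 3 (l(M, d) = 5 - 2 = 3)
(b*10 + l(-5, N(3, 5)))*7877 = (0*10 + 3)*7877 = (0 + 3)*7877 = 3*7877 = 23631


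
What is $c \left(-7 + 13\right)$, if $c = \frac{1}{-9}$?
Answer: $- \frac{2}{3} \approx -0.66667$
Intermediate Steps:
$c = - \frac{1}{9} \approx -0.11111$
$c \left(-7 + 13\right) = - \frac{-7 + 13}{9} = \left(- \frac{1}{9}\right) 6 = - \frac{2}{3}$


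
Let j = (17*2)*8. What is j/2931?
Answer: 272/2931 ≈ 0.092801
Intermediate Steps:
j = 272 (j = 34*8 = 272)
j/2931 = 272/2931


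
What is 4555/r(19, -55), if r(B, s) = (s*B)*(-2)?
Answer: 911/418 ≈ 2.1794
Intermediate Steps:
r(B, s) = -2*B*s (r(B, s) = (B*s)*(-2) = -2*B*s)
4555/r(19, -55) = 4555/((-2*19*(-55))) = 4555/2090 = 4555*(1/2090) = 911/418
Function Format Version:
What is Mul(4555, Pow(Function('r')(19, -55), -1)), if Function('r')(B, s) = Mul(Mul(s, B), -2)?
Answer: Rational(911, 418) ≈ 2.1794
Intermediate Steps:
Function('r')(B, s) = Mul(-2, B, s) (Function('r')(B, s) = Mul(Mul(B, s), -2) = Mul(-2, B, s))
Mul(4555, Pow(Function('r')(19, -55), -1)) = Mul(4555, Pow(Mul(-2, 19, -55), -1)) = Mul(4555, Pow(2090, -1)) = Mul(4555, Rational(1, 2090)) = Rational(911, 418)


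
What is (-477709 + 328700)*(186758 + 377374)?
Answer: -84060745188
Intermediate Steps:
(-477709 + 328700)*(186758 + 377374) = -149009*564132 = -84060745188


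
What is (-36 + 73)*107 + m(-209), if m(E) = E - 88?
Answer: 3662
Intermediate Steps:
m(E) = -88 + E
(-36 + 73)*107 + m(-209) = (-36 + 73)*107 + (-88 - 209) = 37*107 - 297 = 3959 - 297 = 3662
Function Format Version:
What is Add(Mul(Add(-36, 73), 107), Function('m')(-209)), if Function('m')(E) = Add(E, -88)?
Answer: 3662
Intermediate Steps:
Function('m')(E) = Add(-88, E)
Add(Mul(Add(-36, 73), 107), Function('m')(-209)) = Add(Mul(Add(-36, 73), 107), Add(-88, -209)) = Add(Mul(37, 107), -297) = Add(3959, -297) = 3662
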